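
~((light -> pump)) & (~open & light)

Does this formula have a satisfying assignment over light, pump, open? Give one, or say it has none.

light = True; pump = False; open = False

  ~((light -> pump)) = True
    light -> pump = False
  ~open & light = True
    ~open = True
Both conjuncts True, so the formula holds.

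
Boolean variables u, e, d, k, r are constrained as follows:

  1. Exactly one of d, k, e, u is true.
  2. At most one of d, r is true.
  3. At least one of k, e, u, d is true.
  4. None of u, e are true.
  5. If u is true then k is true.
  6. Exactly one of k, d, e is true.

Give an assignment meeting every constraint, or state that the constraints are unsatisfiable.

u: False, e: False, d: True, k: False, r: False

  (1) {d, k, e, u}: 1 true — exactly one ✓
  (2) {d, r}: 1 true — at most one ✓
  (3) {k, e, u, d}: 1 true — at least one ✓
  (4) {u, e}: 0 true — none ✓
  (5) u=F ⇒ k: vacuous ✓
  (6) {k, d, e}: 1 true — exactly one ✓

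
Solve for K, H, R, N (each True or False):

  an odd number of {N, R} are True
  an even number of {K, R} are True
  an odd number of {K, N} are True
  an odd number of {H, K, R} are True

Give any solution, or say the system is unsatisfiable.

K = True, H = True, R = True, N = False

{N, R}: 1 true → odd ✓
{K, R}: 2 true → even ✓
{K, N}: 1 true → odd ✓
{H, K, R}: 3 true → odd ✓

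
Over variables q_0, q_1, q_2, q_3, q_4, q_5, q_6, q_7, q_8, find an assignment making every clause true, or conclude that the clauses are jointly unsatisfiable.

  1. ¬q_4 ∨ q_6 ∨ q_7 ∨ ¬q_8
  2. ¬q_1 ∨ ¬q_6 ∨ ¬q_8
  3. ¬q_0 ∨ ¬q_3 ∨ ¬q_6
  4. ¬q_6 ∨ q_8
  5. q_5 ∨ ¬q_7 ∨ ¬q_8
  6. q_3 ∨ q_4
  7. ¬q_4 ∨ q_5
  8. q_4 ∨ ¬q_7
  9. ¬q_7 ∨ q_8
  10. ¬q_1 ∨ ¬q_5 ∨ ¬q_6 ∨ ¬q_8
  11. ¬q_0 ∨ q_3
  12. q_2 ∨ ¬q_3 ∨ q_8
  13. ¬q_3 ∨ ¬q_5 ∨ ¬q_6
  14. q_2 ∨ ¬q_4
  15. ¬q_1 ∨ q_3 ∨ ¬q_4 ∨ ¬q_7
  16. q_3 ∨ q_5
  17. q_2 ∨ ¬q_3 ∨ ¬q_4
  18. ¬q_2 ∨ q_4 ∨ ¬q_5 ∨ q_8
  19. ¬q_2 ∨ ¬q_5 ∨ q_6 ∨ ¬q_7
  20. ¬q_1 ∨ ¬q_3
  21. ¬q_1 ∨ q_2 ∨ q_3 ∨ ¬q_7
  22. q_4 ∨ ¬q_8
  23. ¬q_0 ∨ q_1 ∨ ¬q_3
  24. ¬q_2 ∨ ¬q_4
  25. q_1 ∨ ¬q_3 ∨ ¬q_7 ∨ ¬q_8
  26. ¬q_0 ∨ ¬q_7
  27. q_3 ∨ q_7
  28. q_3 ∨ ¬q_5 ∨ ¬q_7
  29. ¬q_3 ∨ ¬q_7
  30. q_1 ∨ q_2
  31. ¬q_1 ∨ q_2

q_0 = False; q_1 = False; q_2 = True; q_3 = True; q_4 = False; q_5 = False; q_6 = False; q_7 = False; q_8 = False

Try q_0 = True:
  (¬q_0 ∨ q_3) forces q_3 = True.
  (¬q_0 ∨ ¬q_3 ∨ ¬q_6) forces q_6 = False.
  (¬q_1 ∨ ¬q_3) forces q_1 = False.
  clause (¬q_0 ∨ q_1 ∨ ¬q_3) is falsified — backtrack.
So q_0 = False.
Set q_1 = False.
  then (q_1 ∨ q_2) forces q_2 = True.
  then (¬q_2 ∨ ¬q_4) forces q_4 = False.
  then (q_3 ∨ q_4) forces q_3 = True.
  then (q_4 ∨ ¬q_7) forces q_7 = False.
  then (q_4 ∨ ¬q_8) forces q_8 = False.
  then (¬q_6 ∨ q_8) forces q_6 = False.
  then (¬q_2 ∨ q_4 ∨ ¬q_5 ∨ q_8) forces q_5 = False.
All clauses satisfied.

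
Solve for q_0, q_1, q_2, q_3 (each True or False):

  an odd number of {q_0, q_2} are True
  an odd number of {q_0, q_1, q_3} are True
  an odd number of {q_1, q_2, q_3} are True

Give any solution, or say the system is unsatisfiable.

Adding constraints 1, 2, 3 mod 2: every variable appears an even number of times on the left, so the left side is 0.
But the right sides sum to 1 (mod 2). 0 ≠ 1 — the system is inconsistent.

Unsatisfiable — no assignment works.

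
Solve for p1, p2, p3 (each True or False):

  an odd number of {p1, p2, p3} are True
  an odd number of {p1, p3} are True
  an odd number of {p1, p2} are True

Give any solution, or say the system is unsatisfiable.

p1 = True, p2 = False, p3 = False

{p1, p2, p3}: 1 true → odd ✓
{p1, p3}: 1 true → odd ✓
{p1, p2}: 1 true → odd ✓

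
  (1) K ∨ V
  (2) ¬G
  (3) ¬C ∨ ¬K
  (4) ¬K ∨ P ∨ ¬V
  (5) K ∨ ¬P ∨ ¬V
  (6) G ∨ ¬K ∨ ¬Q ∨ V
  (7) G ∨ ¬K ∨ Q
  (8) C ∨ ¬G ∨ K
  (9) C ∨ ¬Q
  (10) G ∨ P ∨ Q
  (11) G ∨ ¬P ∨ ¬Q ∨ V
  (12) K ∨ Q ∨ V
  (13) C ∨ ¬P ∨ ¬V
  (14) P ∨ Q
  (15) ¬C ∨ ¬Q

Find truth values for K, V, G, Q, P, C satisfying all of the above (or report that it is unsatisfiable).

Case Q = True:
  (¬G) forces G = False.
  (C ∨ ¬Q) forces C = True.
  Clause (¬C ∨ ¬Q) is falsified — contradiction.
Case Q = False:
  (¬G) forces G = False.
  (G ∨ ¬K ∨ Q) forces K = False.
  (K ∨ V) forces V = True.
  (K ∨ ¬P ∨ ¬V) forces P = False.
  Clause (G ∨ P ∨ Q) is falsified — contradiction.
Both cases fail, so the formula is unsatisfiable.

Unsatisfiable — no assignment works.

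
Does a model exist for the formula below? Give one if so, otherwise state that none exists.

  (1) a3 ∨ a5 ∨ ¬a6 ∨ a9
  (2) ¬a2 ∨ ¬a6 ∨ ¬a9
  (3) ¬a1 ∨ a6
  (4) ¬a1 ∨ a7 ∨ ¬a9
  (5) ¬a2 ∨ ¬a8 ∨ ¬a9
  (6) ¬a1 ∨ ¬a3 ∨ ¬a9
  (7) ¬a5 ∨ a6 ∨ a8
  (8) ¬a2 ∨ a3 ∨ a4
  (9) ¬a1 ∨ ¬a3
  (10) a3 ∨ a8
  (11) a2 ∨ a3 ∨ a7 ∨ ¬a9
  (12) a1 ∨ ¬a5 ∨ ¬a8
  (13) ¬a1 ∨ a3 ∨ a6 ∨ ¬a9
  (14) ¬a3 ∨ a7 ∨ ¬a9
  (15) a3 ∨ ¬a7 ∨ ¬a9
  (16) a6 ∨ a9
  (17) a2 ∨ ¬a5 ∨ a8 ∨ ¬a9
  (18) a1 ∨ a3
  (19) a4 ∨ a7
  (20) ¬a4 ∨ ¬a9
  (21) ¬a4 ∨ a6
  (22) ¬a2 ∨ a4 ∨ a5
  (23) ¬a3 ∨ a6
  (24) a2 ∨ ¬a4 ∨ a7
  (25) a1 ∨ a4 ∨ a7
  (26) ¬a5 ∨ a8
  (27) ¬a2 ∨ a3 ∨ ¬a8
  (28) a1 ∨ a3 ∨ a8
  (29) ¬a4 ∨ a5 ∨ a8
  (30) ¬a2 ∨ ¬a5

Set a1 = False.
  then (a1 ∨ a3) forces a3 = True.
  then (¬a3 ∨ a6) forces a6 = True.
Set a2 = False.
Set a4 = False.
  then (a4 ∨ a7) forces a7 = True.
Try a5 = True:
  (a1 ∨ ¬a5 ∨ ¬a8) forces a8 = False.
  clause (¬a5 ∨ a8) is falsified — backtrack.
So a5 = False.
Set a8 = True.
Set a9 = False.
All clauses satisfied.

a1 = False, a2 = False, a3 = True, a4 = False, a5 = False, a6 = True, a7 = True, a8 = True, a9 = False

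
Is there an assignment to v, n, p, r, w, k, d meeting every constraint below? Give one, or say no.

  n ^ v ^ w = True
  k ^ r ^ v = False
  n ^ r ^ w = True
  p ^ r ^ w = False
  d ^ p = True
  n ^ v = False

v = False; n = False; p = True; r = False; w = True; k = False; d = False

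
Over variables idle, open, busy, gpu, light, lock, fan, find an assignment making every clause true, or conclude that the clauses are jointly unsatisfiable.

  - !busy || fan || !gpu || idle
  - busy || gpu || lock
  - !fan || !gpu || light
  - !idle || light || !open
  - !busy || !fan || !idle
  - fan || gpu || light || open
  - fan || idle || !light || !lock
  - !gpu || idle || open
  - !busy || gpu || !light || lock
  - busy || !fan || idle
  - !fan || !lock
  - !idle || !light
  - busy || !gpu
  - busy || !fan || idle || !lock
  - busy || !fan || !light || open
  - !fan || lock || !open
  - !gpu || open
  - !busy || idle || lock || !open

Set idle = False.
Set open = True.
Set busy = True.
  then (!busy || idle || lock || !open) forces lock = True.
  then (!fan || !lock) forces fan = False.
  then (!busy || fan || !gpu || idle) forces gpu = False.
  then (fan || idle || !light || !lock) forces light = False.
All clauses satisfied.

idle = False, open = True, busy = True, gpu = False, light = False, lock = True, fan = False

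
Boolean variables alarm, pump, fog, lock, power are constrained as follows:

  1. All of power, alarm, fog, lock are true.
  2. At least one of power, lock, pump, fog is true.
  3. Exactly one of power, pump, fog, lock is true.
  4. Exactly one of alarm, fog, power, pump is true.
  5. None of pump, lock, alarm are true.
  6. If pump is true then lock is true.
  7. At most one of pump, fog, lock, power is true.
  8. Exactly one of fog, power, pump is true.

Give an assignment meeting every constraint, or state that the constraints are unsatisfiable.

Case alarm = True:
  Constraint (5) is violated (alarm=T) — contradiction.
Case alarm = False:
  Constraint (1) is violated (alarm=F) — contradiction.
Both cases fail — unsatisfiable.

No satisfying assignment exists.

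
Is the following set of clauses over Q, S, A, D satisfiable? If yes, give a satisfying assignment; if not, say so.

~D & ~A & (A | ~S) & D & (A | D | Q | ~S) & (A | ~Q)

The formula is unsatisfiable.

Case D = True:
  Clause (~D) is falsified — contradiction.
Case D = False:
  Clause (D) is falsified — contradiction.
Both cases fail, so the formula is unsatisfiable.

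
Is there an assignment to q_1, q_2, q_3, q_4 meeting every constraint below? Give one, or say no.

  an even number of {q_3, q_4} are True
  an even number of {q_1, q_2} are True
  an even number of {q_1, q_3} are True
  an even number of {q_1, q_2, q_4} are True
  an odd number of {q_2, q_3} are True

Adding constraints 2, 3, 5 mod 2: every variable appears an even number of times on the left, so the left side is 0.
But the right sides sum to 1 (mod 2). 0 ≠ 1 — the system is inconsistent.

UNSATISFIABLE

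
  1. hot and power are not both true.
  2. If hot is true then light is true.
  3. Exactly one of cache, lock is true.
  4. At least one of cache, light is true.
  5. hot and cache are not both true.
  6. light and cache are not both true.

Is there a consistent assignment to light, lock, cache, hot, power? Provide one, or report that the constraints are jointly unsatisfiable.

light: False, lock: False, cache: True, hot: False, power: True

  (1) hot=F, power=T — not both ✓
  (2) hot=F ⇒ light: vacuous ✓
  (3) {cache, lock}: 1 true — exactly one ✓
  (4) {cache, light}: 1 true — at least one ✓
  (5) hot=F, cache=T — not both ✓
  (6) light=F, cache=T — not both ✓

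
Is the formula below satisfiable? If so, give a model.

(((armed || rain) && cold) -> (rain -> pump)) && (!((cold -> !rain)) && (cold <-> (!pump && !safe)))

Unsatisfiable — no assignment works.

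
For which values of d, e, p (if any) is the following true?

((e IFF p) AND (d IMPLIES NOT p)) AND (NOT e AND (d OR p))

d: True, e: False, p: False

  (e IFF p) AND (d IMPLIES NOT p) = True
    e IFF p = True
    d IMPLIES NOT p = True
      NOT p = True
  NOT e AND (d OR p) = True
    NOT e = True
    d OR p = True
Both conjuncts True, so the formula holds.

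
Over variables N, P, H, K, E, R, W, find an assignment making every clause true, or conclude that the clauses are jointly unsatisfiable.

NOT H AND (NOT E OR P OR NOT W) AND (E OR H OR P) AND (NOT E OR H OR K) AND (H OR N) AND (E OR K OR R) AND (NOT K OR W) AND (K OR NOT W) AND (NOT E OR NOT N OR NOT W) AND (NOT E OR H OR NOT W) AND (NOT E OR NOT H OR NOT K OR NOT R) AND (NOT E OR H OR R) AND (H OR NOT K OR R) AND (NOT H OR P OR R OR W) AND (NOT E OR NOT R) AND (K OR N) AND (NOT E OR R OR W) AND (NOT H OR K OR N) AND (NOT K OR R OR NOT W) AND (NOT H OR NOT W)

Unit clause (NOT H) forces H = False.
In (H OR N) only N is left, so N = True.
Set P = True.
Set K = False.
  then (NOT E OR H OR K) forces E = False.
  then (E OR K OR R) forces R = True.
  then (K OR NOT W) forces W = False.
All clauses satisfied.

N = True, P = True, H = False, K = False, E = False, R = True, W = False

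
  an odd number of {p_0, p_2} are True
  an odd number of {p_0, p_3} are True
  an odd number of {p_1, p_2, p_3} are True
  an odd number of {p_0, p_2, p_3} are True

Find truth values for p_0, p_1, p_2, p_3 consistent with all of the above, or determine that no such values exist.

p_0=T; p_1=T; p_2=F; p_3=F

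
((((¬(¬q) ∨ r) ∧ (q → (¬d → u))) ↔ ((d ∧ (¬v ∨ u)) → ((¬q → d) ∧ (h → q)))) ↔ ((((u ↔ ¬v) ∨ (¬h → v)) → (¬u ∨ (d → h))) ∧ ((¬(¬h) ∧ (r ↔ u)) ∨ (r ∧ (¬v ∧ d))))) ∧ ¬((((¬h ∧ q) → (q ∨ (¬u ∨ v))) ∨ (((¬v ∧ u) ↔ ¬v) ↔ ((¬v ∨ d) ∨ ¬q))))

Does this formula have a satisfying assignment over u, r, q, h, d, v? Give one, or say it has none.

The conjunct ¬((((¬h ∧ q) → (q ∨ (¬u ∨ v))) ∨ (((¬v ∧ u) ↔ ¬v) ↔ ((¬v ∨ d) ∨ ¬q)))) is unsatisfiable on its own:
  q = True: this becomes ¬((True ∨ (((¬v ∧ u) ↔ ¬v) ↔ (¬v ∨ d)))) = False.
  q = False: this becomes ¬((True ∨ ((¬v ∧ u) ↔ ¬v))) = False.
So the whole conjunction is unsatisfiable.

Unsatisfiable — no assignment works.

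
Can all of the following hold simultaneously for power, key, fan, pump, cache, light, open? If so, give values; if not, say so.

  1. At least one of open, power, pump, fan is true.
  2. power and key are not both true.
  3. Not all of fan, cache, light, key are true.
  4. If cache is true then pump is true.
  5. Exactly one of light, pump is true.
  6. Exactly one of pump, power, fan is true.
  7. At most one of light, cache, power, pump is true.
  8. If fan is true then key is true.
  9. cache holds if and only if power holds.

power: False, key: False, fan: False, pump: True, cache: False, light: False, open: True

  (1) {open, power, pump, fan}: 2 true — at least one ✓
  (2) power=F, key=F — not both ✓
  (3) {fan, cache, light, key}: 0/4 true — not all ✓
  (4) cache=F ⇒ pump: vacuous ✓
  (5) {light, pump}: 1 true — exactly one ✓
  (6) {pump, power, fan}: 1 true — exactly one ✓
  (7) {light, cache, power, pump}: 1 true — at most one ✓
  (8) fan=F ⇒ key: vacuous ✓
  (9) cache=F, power=F — same ✓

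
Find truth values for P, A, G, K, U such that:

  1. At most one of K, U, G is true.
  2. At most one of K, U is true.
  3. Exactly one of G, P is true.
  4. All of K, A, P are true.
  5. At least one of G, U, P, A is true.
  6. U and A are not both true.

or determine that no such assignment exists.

P = True, A = True, G = False, K = True, U = False

  (1) {K, U, G}: 1 true — at most one ✓
  (2) {K, U}: 1 true — at most one ✓
  (3) {G, P}: 1 true — exactly one ✓
  (4) {K, A, P}: all 3 true ✓
  (5) {G, U, P, A}: 2 true — at least one ✓
  (6) U=F, A=T — not both ✓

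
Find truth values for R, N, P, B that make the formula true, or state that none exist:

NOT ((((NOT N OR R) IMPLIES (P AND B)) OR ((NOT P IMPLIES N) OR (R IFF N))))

R = True; N = False; P = False; B = True

  NOT ((((NOT N OR R) IMPLIES (P AND B)) OR ((NOT P IMPLIES N) OR (R IFF N)))) = True
    ((NOT N OR R) IMPLIES (P AND B)) OR ((NOT P IMPLIES N) OR (R IFF N)) = False
      (NOT N OR R) IMPLIES (P AND B) = False
        NOT N OR R = True
          NOT N = True
        P AND B = False
      (NOT P IMPLIES N) OR (R IFF N) = False
        NOT P IMPLIES N = False
          NOT P = True
        R IFF N = False
The formula evaluates to True.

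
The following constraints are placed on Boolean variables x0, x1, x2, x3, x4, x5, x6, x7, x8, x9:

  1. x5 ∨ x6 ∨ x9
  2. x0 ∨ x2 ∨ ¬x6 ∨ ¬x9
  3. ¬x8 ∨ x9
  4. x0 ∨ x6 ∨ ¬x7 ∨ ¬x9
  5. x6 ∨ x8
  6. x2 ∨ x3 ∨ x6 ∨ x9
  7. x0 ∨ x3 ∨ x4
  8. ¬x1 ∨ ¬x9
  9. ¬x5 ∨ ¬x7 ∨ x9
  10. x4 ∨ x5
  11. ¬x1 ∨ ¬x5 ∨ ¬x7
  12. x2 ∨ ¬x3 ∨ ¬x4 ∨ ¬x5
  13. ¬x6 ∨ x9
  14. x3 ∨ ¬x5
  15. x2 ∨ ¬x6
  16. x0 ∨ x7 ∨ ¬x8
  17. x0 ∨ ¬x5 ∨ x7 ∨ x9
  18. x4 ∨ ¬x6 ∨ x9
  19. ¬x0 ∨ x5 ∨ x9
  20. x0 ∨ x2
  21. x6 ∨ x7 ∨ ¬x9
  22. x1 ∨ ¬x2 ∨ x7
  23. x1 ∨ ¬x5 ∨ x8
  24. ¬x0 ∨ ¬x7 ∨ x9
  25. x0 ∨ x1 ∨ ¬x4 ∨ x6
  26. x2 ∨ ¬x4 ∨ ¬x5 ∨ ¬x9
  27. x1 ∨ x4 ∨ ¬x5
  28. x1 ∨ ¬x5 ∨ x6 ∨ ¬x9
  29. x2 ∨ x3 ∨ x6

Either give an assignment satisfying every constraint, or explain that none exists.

Set x0 = True.
Try x1 = True:
  (¬x1 ∨ ¬x9) forces x9 = False.
  (¬x8 ∨ x9) forces x8 = False.
  (x6 ∨ x8) forces x6 = True.
  clause (¬x6 ∨ x9) is falsified — backtrack.
So x1 = False.
Set x2 = True.
  then (x1 ∨ ¬x2 ∨ x7) forces x7 = True.
  then (¬x0 ∨ ¬x7 ∨ x9) forces x9 = True.
Set x3 = False.
  then (x3 ∨ ¬x5) forces x5 = False.
  then (x4 ∨ x5) forces x4 = True.
Set x6 = True.
Set x8 = False.
All clauses satisfied.

x0 = True, x1 = False, x2 = True, x3 = False, x4 = True, x5 = False, x6 = True, x7 = True, x8 = False, x9 = True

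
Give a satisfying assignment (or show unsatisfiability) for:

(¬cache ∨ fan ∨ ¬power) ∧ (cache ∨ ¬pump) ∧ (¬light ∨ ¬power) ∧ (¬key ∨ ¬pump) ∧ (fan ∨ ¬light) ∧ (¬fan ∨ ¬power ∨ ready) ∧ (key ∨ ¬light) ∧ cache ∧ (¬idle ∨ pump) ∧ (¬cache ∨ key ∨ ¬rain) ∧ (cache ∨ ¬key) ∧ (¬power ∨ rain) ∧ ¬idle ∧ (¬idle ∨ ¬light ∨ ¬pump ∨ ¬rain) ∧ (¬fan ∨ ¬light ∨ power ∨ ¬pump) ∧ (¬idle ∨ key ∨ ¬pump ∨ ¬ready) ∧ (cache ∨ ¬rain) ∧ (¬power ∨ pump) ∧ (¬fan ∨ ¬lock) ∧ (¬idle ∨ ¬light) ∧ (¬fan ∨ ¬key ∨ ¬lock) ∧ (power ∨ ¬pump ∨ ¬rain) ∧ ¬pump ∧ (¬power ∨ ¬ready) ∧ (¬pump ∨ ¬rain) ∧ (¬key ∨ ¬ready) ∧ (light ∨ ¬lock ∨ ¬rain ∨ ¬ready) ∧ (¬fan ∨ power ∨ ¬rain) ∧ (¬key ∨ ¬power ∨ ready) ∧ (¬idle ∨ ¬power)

idle = False; light = True; rain = False; key = True; cache = True; lock = False; power = False; fan = True; ready = False; pump = False

Unit clause (cache) forces cache = True.
Unit clause (¬idle) forces idle = False.
Unit clause (¬pump) forces pump = False.
In (¬power ∨ pump) only ¬power is left, so power = False.
Set light = True.
  then (fan ∨ ¬light) forces fan = True.
  then (key ∨ ¬light) forces key = True.
  then (¬fan ∨ ¬lock) forces lock = False.
  then (¬key ∨ ¬ready) forces ready = False.
  then (¬fan ∨ power ∨ ¬rain) forces rain = False.
All clauses satisfied.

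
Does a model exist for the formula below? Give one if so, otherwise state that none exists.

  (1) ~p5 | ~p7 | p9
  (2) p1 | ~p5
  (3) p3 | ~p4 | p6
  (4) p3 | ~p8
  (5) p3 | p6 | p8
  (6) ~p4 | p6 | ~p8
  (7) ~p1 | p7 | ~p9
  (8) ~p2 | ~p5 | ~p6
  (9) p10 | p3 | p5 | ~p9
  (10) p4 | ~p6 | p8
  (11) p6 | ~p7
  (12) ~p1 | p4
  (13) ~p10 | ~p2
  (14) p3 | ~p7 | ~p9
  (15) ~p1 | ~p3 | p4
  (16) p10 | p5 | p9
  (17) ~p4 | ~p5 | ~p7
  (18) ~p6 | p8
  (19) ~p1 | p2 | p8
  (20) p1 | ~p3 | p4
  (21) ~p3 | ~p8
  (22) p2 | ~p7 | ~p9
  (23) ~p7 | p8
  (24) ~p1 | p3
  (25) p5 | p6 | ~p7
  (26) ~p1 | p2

Set p1 = False.
  then (p1 | ~p5) forces p5 = False.
Set p2 = False.
Try p3 = False:
  (p3 | ~p8) forces p8 = False.
  (p3 | p6 | p8) forces p6 = True.
  clause (~p6 | p8) is falsified — backtrack.
So p3 = True.
  then (p1 | ~p3 | p4) forces p4 = True.
  then (~p3 | ~p8) forces p8 = False.
  then (~p7 | p8) forces p7 = False.
  then (~p6 | p8) forces p6 = False.
Set p9 = True.
Set p10 = True.
All clauses satisfied.

p1 = False, p2 = False, p3 = True, p4 = True, p5 = False, p6 = False, p7 = False, p8 = False, p9 = True, p10 = True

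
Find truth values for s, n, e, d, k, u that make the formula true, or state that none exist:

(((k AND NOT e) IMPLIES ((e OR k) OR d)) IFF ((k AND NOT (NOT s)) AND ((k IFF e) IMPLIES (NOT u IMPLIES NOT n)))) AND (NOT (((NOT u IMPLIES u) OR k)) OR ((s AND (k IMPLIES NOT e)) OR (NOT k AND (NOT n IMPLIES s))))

s: True, n: True, e: False, d: True, k: True, u: True

  ((k AND NOT e) IMPLIES ((e OR k) OR d)) IFF ((k AND NOT (NOT s)) AND ((k IFF e) IMPLIES (NOT u IMPLIES NOT n))) = True
    (k AND NOT e) IMPLIES ((e OR k) OR d) = True
      k AND NOT e = True
        NOT e = True
      (e OR k) OR d = True
        e OR k = True
    (k AND NOT (NOT s)) AND ((k IFF e) IMPLIES (NOT u IMPLIES NOT n)) = True
      k AND NOT (NOT s) = True
        NOT (NOT s) = True
          NOT s = False
      (k IFF e) IMPLIES (NOT u IMPLIES NOT n) = True
        k IFF e = False
        NOT u IMPLIES NOT n = True
          NOT u = False
          NOT n = False
  NOT (((NOT u IMPLIES u) OR k)) OR ((s AND (k IMPLIES NOT e)) OR (NOT k AND (NOT n IMPLIES s))) = True
    NOT (((NOT u IMPLIES u) OR k)) = False
      (NOT u IMPLIES u) OR k = True
        NOT u IMPLIES u = True
          NOT u = False
    (s AND (k IMPLIES NOT e)) OR (NOT k AND (NOT n IMPLIES s)) = True
      s AND (k IMPLIES NOT e) = True
        k IMPLIES NOT e = True
          NOT e = True
      NOT k AND (NOT n IMPLIES s) = False
        NOT k = False
        NOT n IMPLIES s = True
          NOT n = False
Both conjuncts True, so the formula holds.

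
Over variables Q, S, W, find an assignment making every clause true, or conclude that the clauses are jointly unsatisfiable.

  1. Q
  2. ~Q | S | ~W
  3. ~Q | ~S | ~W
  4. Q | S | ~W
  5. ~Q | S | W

Unit clause (Q) forces Q = True.
Try S = False:
  (~Q | S | ~W) forces W = False.
  clause (~Q | S | W) is falsified — backtrack.
So S = True.
  then (~Q | ~S | ~W) forces W = False.
Check each clause:
  (Q): Q holds.
  (~Q | S | ~W): S holds.
  (~Q | ~S | ~W): ~W holds.
  (Q | S | ~W): Q holds.
  (~Q | S | W): S holds.
All clauses satisfied.

Q=T; S=T; W=F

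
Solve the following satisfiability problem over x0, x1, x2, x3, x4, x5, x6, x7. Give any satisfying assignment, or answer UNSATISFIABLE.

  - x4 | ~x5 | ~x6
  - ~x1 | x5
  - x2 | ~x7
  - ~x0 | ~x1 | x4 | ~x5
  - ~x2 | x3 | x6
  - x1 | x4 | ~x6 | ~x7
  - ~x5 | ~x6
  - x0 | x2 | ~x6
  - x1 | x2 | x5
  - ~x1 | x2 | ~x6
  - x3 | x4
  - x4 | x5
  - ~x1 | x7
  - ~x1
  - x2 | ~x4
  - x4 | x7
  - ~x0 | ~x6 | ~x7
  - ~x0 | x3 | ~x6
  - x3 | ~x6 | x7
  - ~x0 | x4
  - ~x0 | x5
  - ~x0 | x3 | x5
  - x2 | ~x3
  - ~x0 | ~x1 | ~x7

Unit clause (~x1) forces x1 = False.
Set x0 = True.
  then (~x0 | x4) forces x4 = True.
  then (~x0 | x5) forces x5 = True.
  then (~x5 | ~x6) forces x6 = False.
  then (x2 | ~x4) forces x2 = True.
  then (~x2 | x3 | x6) forces x3 = True.
Set x7 = True.
All clauses satisfied.

x0 = True; x1 = False; x2 = True; x3 = True; x4 = True; x5 = True; x6 = False; x7 = True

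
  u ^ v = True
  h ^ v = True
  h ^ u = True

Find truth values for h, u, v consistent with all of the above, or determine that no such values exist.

Adding constraints 1, 2, 3 mod 2: every variable appears an even number of times on the left, so the left side is 0.
But the right sides sum to 1 (mod 2). 0 ≠ 1 — the system is inconsistent.

UNSATISFIABLE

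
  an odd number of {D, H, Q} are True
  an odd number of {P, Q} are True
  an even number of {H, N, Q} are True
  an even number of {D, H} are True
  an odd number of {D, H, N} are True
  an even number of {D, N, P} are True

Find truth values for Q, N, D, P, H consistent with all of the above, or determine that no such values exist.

Unsatisfiable — no assignment works.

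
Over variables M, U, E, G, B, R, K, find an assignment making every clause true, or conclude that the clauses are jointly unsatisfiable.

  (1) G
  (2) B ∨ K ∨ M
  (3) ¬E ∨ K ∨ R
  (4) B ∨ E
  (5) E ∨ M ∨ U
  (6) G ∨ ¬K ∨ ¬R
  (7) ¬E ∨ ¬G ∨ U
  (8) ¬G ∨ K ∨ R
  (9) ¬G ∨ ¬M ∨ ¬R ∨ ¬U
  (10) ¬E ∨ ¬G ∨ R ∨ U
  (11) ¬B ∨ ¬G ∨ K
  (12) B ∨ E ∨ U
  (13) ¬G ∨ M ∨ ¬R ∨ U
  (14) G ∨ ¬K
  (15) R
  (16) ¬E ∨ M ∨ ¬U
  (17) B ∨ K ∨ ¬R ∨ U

Unit clause (G) forces G = True.
Unit clause (R) forces R = True.
Set M = True.
  then (¬G ∨ ¬M ∨ ¬R ∨ ¬U) forces U = False.
  then (¬E ∨ ¬G ∨ U) forces E = False.
  then (B ∨ E ∨ U) forces B = True.
  then (¬B ∨ ¬G ∨ K) forces K = True.
All clauses satisfied.

M = True, U = False, E = False, G = True, B = True, R = True, K = True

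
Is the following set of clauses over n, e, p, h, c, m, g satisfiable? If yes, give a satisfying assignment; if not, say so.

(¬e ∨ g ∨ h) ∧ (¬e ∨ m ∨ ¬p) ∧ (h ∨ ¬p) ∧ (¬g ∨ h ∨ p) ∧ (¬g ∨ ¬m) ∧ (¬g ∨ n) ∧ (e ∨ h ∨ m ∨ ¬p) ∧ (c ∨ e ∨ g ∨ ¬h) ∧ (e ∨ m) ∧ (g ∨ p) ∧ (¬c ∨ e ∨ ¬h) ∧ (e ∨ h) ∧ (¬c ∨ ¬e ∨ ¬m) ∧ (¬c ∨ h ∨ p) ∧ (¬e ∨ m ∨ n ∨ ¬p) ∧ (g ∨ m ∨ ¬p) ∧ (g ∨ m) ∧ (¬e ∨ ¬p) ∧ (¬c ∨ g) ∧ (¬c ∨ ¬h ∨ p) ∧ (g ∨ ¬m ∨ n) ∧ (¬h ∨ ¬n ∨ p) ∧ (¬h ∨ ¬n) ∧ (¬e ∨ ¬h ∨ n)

Case h = True:
  (¬h ∨ ¬n) forces n = False.
  (¬g ∨ n) forces g = False.
  (g ∨ p) forces p = True.
  (g ∨ m ∨ ¬p) forces m = True.
  Clause (g ∨ ¬m ∨ n) is falsified — contradiction.
Case h = False:
  (h ∨ ¬p) forces p = False.
  (¬g ∨ h ∨ p) forces g = False.
  Clause (g ∨ p) is falsified — contradiction.
Both cases fail, so the formula is unsatisfiable.

Unsatisfiable — no assignment works.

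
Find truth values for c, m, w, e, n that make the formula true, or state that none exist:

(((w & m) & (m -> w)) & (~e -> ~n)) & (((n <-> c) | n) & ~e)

c: False, m: True, w: True, e: False, n: False

  ((w & m) & (m -> w)) & (~e -> ~n) = True
    (w & m) & (m -> w) = True
      w & m = True
      m -> w = True
    ~e -> ~n = True
      ~e = True
      ~n = True
  ((n <-> c) | n) & ~e = True
    (n <-> c) | n = True
      n <-> c = True
    ~e = True
Both conjuncts True, so the formula holds.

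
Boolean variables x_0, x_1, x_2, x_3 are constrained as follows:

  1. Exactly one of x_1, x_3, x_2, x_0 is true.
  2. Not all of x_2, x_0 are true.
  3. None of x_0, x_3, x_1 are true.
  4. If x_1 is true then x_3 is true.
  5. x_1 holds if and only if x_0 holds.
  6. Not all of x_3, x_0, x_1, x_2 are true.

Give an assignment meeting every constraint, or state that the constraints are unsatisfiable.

x_0: False, x_1: False, x_2: True, x_3: False

  (1) {x_1, x_3, x_2, x_0}: 1 true — exactly one ✓
  (2) {x_2, x_0}: 1/2 true — not all ✓
  (3) {x_0, x_3, x_1}: 0 true — none ✓
  (4) x_1=F ⇒ x_3: vacuous ✓
  (5) x_1=F, x_0=F — same ✓
  (6) {x_3, x_0, x_1, x_2}: 1/4 true — not all ✓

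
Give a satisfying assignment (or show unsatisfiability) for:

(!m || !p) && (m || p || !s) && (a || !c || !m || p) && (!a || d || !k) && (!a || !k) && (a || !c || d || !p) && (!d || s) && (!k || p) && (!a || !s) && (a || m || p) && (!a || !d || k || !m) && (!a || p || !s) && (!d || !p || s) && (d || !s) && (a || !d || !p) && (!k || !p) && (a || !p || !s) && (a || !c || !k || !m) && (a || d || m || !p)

Try k = True:
  (!a || !k) forces a = False.
  (!k || p) forces p = True.
  clause (!k || !p) is falsified — backtrack.
So k = False.
Set c = False.
Set m = True.
  then (!m || !p) forces p = False.
Set s = False.
  then (!d || s) forces d = False.
Set a = True.
All clauses satisfied.

k=F; c=F; m=T; s=F; p=F; a=T; d=F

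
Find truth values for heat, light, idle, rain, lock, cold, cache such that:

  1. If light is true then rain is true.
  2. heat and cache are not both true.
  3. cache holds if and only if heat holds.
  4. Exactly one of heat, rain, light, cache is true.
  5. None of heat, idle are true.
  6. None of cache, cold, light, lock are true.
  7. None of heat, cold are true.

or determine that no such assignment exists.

heat: False; light: False; idle: False; rain: True; lock: False; cold: False; cache: False

  (1) light=F ⇒ rain: vacuous ✓
  (2) heat=F, cache=F — not both ✓
  (3) cache=F, heat=F — same ✓
  (4) {heat, rain, light, cache}: 1 true — exactly one ✓
  (5) {heat, idle}: 0 true — none ✓
  (6) {cache, cold, light, lock}: 0 true — none ✓
  (7) {heat, cold}: 0 true — none ✓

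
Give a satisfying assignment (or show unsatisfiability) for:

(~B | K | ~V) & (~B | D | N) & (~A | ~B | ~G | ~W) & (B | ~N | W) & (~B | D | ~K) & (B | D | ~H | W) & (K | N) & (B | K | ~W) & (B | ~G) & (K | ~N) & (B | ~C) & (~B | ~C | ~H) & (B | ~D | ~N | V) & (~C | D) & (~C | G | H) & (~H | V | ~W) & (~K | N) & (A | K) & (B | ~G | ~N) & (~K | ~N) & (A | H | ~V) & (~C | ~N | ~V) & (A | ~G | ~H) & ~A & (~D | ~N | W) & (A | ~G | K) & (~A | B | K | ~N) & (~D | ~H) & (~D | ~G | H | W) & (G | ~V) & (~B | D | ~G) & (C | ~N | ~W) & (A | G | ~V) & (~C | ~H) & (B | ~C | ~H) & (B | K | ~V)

Case A = True:
  Clause (~A) is falsified — contradiction.
Case A = False:
  (A | K) forces K = True.
  (~K | N) forces N = True.
  Clause (~K | ~N) is falsified — contradiction.
Both cases fail, so the formula is unsatisfiable.

Unsatisfiable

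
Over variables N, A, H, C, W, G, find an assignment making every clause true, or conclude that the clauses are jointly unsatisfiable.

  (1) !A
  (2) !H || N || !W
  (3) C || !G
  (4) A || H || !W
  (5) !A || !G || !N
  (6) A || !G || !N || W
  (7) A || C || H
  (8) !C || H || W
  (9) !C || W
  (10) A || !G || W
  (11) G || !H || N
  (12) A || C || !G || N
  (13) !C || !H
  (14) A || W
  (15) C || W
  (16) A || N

Unit clause (!A) forces A = False.
In (A || W) only W is left, so W = True.
In (A || N) only N is left, so N = True.
In (A || H || !W) only H is left, so H = True.
In (!C || !H) only !C is left, so C = False.
In (C || !G) only !G is left, so G = False.
All clauses satisfied.

N = True, A = False, H = True, C = False, W = True, G = False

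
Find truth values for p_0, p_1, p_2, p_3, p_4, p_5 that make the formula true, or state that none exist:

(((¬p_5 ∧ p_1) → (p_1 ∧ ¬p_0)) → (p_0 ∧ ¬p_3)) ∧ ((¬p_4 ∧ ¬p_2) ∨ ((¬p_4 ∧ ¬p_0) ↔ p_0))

p_0 = True, p_1 = False, p_2 = False, p_3 = False, p_4 = False, p_5 = False

  ((¬p_5 ∧ p_1) → (p_1 ∧ ¬p_0)) → (p_0 ∧ ¬p_3) = True
    (¬p_5 ∧ p_1) → (p_1 ∧ ¬p_0) = True
      ¬p_5 ∧ p_1 = False
        ¬p_5 = True
      p_1 ∧ ¬p_0 = False
        ¬p_0 = False
    p_0 ∧ ¬p_3 = True
      ¬p_3 = True
  (¬p_4 ∧ ¬p_2) ∨ ((¬p_4 ∧ ¬p_0) ↔ p_0) = True
    ¬p_4 ∧ ¬p_2 = True
      ¬p_4 = True
      ¬p_2 = True
    (¬p_4 ∧ ¬p_0) ↔ p_0 = False
      ¬p_4 ∧ ¬p_0 = False
        ¬p_4 = True
        ¬p_0 = False
Both conjuncts True, so the formula holds.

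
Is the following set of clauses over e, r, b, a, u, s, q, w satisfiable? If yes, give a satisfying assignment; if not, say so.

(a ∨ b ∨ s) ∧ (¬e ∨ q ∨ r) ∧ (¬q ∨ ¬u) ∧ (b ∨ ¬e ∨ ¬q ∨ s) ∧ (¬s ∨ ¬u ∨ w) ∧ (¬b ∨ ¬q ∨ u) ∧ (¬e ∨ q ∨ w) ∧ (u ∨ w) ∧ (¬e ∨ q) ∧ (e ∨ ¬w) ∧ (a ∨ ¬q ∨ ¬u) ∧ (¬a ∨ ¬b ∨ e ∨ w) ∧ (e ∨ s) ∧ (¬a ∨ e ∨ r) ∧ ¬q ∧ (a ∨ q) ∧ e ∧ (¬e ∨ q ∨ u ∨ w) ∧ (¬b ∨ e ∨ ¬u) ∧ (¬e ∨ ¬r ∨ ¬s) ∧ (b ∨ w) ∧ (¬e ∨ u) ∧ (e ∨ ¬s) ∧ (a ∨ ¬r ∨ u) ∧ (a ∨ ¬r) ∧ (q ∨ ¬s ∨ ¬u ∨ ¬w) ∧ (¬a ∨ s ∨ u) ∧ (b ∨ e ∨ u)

Case e = True:
  (¬e ∨ q) forces q = True.
  Clause (¬q) is falsified — contradiction.
Case e = False:
  Clause (e) is falsified — contradiction.
Both cases fail, so the formula is unsatisfiable.

Unsatisfiable — no assignment works.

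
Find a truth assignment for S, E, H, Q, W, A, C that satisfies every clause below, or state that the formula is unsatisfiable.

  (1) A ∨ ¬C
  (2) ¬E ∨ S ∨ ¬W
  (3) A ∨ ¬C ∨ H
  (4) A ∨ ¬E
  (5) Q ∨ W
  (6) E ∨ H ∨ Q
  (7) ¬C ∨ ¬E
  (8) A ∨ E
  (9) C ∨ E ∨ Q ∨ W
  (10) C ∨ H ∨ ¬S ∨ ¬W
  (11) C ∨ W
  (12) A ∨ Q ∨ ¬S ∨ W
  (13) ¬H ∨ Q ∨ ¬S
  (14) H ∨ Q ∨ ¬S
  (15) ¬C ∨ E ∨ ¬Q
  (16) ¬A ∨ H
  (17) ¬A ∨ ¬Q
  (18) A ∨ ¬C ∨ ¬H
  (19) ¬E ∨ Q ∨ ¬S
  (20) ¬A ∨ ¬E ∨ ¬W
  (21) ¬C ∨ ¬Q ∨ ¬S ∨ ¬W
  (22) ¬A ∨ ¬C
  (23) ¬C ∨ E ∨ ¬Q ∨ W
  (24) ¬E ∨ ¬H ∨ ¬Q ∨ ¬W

Set S = False.
Try E = True:
  (¬E ∨ S ∨ ¬W) forces W = False.
  (A ∨ ¬E) forces A = True.
  (Q ∨ W) forces Q = True.
  clause (¬A ∨ ¬Q) is falsified — backtrack.
So E = False.
  then (A ∨ E) forces A = True.
  then (¬A ∨ H) forces H = True.
  then (¬A ∨ ¬Q) forces Q = False.
  then (¬A ∨ ¬C) forces C = False.
  then (Q ∨ W) forces W = True.
All clauses satisfied.

S = False; E = False; H = True; Q = False; W = True; A = True; C = False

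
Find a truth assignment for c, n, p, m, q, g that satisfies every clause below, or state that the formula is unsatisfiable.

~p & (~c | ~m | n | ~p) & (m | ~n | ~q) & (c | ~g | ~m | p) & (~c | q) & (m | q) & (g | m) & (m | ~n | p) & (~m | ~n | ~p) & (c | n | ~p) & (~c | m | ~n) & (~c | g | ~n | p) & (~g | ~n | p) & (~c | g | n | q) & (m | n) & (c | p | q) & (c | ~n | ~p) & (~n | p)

c = True, n = False, p = False, m = True, q = True, g = False

Unit clause (~p) forces p = False.
In (~n | p) only ~n is left, so n = False.
In (m | n) only m is left, so m = True.
Set c = True.
  then (~c | q) forces q = True.
Set g = False.
All clauses satisfied.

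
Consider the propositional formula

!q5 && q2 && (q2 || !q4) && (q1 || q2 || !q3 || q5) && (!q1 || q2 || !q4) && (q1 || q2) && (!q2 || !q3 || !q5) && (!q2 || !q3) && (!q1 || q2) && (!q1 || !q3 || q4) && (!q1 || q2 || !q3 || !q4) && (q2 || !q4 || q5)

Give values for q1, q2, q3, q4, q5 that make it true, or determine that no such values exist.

Unit clause (!q5) forces q5 = False.
Unit clause (q2) forces q2 = True.
In (!q2 || !q3) only !q3 is left, so q3 = False.
Set q1 = True.
Set q4 = False.
All clauses satisfied.

q1 = True, q2 = True, q3 = False, q4 = False, q5 = False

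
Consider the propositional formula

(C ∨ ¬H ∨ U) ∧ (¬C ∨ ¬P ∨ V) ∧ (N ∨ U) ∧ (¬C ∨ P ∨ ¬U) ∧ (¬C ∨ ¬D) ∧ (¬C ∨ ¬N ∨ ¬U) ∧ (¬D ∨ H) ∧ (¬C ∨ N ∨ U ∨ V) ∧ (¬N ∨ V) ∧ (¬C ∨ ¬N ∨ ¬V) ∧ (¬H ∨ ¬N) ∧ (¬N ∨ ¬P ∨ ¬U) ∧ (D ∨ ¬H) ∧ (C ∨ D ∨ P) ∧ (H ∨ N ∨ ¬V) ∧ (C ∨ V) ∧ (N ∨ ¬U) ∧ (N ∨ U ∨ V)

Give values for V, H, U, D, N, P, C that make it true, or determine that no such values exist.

Try V = False:
  (¬N ∨ V) forces N = False.
  (N ∨ U) forces U = True.
  clause (N ∨ ¬U) is falsified — backtrack.
So V = True.
Set H = False.
  then (¬D ∨ H) forces D = False.
  then (H ∨ N ∨ ¬V) forces N = True.
  then (¬C ∨ ¬N ∨ ¬V) forces C = False.
  then (C ∨ D ∨ P) forces P = True.
  then (¬N ∨ ¬P ∨ ¬U) forces U = False.
All clauses satisfied.

V=T, H=F, U=F, D=F, N=T, P=T, C=F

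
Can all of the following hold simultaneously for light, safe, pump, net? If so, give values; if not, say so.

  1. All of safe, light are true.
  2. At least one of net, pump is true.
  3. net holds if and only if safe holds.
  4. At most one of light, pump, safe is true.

The formula is unsatisfiable.

Case light = True:
  (1) forces safe = True.
  Constraint (4) is violated (light=T, safe=T) — contradiction.
Case light = False:
  Constraint (1) is violated (light=F) — contradiction.
Both cases fail — unsatisfiable.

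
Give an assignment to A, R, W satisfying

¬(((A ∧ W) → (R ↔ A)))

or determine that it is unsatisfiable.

A = True, R = False, W = True

  ¬(((A ∧ W) → (R ↔ A))) = True
    (A ∧ W) → (R ↔ A) = False
      A ∧ W = True
      R ↔ A = False
The formula evaluates to True.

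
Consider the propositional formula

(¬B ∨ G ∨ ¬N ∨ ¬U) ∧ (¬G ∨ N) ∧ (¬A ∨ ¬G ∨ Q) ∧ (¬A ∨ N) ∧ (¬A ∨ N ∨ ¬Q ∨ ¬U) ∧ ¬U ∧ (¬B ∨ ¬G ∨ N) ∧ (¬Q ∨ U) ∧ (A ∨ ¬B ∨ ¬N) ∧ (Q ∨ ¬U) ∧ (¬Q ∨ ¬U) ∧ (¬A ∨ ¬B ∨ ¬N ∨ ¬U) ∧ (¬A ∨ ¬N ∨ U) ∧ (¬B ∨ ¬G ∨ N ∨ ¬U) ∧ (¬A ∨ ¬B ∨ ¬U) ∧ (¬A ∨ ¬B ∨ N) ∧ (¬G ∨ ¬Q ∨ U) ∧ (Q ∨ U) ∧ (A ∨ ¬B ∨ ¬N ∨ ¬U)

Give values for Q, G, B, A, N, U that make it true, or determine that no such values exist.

Unsatisfiable — no assignment works.

Case U = True:
  Clause (¬U) is falsified — contradiction.
Case U = False:
  (¬Q ∨ U) forces Q = False.
  Clause (Q ∨ U) is falsified — contradiction.
Both cases fail, so the formula is unsatisfiable.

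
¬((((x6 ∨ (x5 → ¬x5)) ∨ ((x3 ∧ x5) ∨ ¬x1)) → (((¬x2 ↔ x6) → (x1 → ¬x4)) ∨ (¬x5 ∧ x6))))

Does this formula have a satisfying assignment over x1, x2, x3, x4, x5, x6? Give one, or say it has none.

x1: True, x2: False, x3: False, x4: True, x5: True, x6: True

  ¬((((x6 ∨ (x5 → ¬x5)) ∨ ((x3 ∧ x5) ∨ ¬x1)) → (((¬x2 ↔ x6) → (x1 → ¬x4)) ∨ (¬x5 ∧ x6)))) = True
    ((x6 ∨ (x5 → ¬x5)) ∨ ((x3 ∧ x5) ∨ ¬x1)) → (((¬x2 ↔ x6) → (x1 → ¬x4)) ∨ (¬x5 ∧ x6)) = False
      (x6 ∨ (x5 → ¬x5)) ∨ ((x3 ∧ x5) ∨ ¬x1) = True
        x6 ∨ (x5 → ¬x5) = True
          x5 → ¬x5 = False
            ¬x5 = False
        (x3 ∧ x5) ∨ ¬x1 = False
          x3 ∧ x5 = False
          ¬x1 = False
      ((¬x2 ↔ x6) → (x1 → ¬x4)) ∨ (¬x5 ∧ x6) = False
        (¬x2 ↔ x6) → (x1 → ¬x4) = False
          ¬x2 ↔ x6 = True
            ¬x2 = True
          x1 → ¬x4 = False
            ¬x4 = False
        ¬x5 ∧ x6 = False
          ¬x5 = False
The formula evaluates to True.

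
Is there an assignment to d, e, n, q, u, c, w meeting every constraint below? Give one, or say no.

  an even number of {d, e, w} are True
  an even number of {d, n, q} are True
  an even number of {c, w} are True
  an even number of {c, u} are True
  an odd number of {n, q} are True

d = True, e = True, n = True, q = False, u = False, c = False, w = False

{d, e, w}: 2 true → even ✓
{d, n, q}: 2 true → even ✓
{c, w}: 0 true → even ✓
{c, u}: 0 true → even ✓
{n, q}: 1 true → odd ✓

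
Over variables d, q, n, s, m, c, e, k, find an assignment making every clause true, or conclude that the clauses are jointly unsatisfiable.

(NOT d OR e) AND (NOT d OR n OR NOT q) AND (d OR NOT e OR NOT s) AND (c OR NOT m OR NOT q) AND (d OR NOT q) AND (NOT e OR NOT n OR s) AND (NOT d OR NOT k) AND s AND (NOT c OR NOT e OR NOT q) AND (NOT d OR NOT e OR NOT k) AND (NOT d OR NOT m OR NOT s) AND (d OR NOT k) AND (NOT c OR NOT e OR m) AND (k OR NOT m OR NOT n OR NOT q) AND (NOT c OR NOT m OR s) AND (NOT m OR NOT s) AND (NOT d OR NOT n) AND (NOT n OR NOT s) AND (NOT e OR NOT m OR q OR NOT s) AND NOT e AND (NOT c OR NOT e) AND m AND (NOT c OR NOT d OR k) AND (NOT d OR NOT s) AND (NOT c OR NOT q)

UNSATISFIABLE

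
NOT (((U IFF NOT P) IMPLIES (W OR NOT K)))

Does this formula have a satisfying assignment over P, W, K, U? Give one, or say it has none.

P = False, W = False, K = True, U = True

  NOT (((U IFF NOT P) IMPLIES (W OR NOT K))) = True
    (U IFF NOT P) IMPLIES (W OR NOT K) = False
      U IFF NOT P = True
        NOT P = True
      W OR NOT K = False
        NOT K = False
The formula evaluates to True.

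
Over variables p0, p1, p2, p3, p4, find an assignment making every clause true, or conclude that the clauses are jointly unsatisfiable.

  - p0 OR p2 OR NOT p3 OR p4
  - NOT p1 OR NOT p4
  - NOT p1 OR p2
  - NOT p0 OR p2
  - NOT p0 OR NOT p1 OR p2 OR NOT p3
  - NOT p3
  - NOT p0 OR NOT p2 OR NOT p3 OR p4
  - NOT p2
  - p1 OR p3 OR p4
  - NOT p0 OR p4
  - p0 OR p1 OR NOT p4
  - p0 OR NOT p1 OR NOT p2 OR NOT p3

Case p2 = True:
  Clause (NOT p2) is falsified — contradiction.
Case p2 = False:
  (NOT p1 OR p2) forces p1 = False.
  (NOT p0 OR p2) forces p0 = False.
  (NOT p3) forces p3 = False.
  (p1 OR p3 OR p4) forces p4 = True.
  Clause (p0 OR p1 OR NOT p4) is falsified — contradiction.
Both cases fail, so the formula is unsatisfiable.

Unsatisfiable — no assignment works.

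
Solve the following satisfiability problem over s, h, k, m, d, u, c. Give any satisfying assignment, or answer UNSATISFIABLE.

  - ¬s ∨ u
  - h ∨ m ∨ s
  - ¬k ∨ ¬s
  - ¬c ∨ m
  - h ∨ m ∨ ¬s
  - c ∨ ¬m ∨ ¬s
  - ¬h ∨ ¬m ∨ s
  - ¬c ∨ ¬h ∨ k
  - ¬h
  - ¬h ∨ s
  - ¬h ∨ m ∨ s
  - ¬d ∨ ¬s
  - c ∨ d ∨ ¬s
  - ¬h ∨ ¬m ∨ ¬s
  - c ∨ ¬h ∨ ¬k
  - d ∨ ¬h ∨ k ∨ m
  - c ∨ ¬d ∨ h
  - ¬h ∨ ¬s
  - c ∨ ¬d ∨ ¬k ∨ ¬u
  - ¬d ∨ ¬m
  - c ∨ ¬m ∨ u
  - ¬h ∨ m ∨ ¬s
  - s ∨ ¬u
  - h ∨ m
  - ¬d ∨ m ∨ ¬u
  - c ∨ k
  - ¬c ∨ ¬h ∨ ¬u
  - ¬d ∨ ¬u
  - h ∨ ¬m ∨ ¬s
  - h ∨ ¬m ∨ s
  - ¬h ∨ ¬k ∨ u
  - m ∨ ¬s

Case h = True:
  Clause (¬h) is falsified — contradiction.
Case h = False:
  (h ∨ m) forces m = True.
  (¬d ∨ ¬m) forces d = False.
  (h ∨ ¬m ∨ ¬s) forces s = False.
  Clause (h ∨ ¬m ∨ s) is falsified — contradiction.
Both cases fail, so the formula is unsatisfiable.

Unsatisfiable — no assignment works.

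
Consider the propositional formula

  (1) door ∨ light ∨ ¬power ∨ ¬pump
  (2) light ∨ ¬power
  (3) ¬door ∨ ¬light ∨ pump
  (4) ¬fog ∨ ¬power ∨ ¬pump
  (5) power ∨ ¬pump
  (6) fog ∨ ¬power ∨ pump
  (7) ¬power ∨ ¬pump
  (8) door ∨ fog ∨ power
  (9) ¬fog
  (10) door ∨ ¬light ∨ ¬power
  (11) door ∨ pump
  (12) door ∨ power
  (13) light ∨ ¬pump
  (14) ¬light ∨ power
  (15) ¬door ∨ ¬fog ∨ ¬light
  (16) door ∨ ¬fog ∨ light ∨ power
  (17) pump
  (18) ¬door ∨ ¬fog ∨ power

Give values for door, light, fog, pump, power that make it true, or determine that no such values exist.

UNSATISFIABLE

Case pump = True:
  (power ∨ ¬pump) forces power = True.
  Clause (¬power ∨ ¬pump) is falsified — contradiction.
Case pump = False:
  Clause (pump) is falsified — contradiction.
Both cases fail, so the formula is unsatisfiable.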